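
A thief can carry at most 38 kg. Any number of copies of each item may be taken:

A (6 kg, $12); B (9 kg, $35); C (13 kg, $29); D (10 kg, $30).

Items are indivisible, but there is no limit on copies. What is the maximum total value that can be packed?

$140

Best value-per-unit is B at 35/9, and filling with it alone uses weight 4×9=36. No mix of the others beats 4×35 = 140.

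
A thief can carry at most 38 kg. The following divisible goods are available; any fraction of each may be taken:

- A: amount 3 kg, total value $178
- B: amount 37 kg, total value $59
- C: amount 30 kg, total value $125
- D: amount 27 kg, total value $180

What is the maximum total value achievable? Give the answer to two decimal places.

Take in order of value per unit:
- A (178/3 per unit): all 3 → value 178, running total 178.00
- D (180/27 per unit): all 27 → value 180, running total 358.00
- C (125/30 per unit): 8 of 30 → value 8×125/30 = 33.3333, running total 391.33
Total 391.33.

391.33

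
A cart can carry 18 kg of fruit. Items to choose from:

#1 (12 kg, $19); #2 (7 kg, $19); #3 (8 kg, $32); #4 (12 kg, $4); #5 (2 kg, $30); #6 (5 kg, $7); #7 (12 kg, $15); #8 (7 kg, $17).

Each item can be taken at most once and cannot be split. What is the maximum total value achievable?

$81

Check high-value combinations within 18 kg:
- #2+#3+#5: weight 7+8+2=17, value 19+32+30=81
- #3+#5+#8: weight 8+2+7=17, value 32+30+17=79
- #3+#5+#6: weight 8+2+5=15, value 32+30+7=69
Best: $81.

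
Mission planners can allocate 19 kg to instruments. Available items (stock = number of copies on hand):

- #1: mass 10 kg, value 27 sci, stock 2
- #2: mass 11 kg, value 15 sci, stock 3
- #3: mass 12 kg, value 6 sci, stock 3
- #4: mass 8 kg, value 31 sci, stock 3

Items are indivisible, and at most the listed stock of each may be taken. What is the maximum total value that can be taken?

Top feasible selections:
- 2×#4: mass 16, value 62
- 1×#1 + 1×#4: mass 18, value 58
Best: 62 sci.

62 sci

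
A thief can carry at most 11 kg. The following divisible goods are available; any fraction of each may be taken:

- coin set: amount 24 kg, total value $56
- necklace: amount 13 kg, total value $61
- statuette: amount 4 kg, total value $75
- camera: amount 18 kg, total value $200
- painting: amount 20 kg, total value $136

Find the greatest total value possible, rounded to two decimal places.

152.78

Take in order of value per unit:
- statuette (75/4 per unit): all 4 → value 75, running total 75.00
- camera (200/18 per unit): 7 of 18 → value 7×200/18 = 77.7778, running total 152.78
Total 152.78.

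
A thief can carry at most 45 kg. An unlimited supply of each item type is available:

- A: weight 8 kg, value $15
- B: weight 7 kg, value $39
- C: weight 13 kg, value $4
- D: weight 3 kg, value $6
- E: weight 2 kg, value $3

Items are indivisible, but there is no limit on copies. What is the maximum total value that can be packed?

$240

Best value-per-unit is B at 39/7; filling with it alone gives 6×39 = 234.
Optimal mix: 6×B + 1×D → weight 45, value 240.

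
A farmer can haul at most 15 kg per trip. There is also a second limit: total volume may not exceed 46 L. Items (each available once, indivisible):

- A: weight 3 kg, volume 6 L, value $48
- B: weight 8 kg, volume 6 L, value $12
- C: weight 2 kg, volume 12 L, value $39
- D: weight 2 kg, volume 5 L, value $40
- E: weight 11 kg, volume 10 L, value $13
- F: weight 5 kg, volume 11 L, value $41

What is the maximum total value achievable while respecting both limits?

$168

Feasible sets respecting both limits:
- A+C+D+F: weight 12, volume 34, value 168
- A+B+C+D: weight 15, volume 29, value 139
- A+D+F: weight 10, volume 22, value 129
- A+C+F: weight 10, volume 29, value 128
Best: $168.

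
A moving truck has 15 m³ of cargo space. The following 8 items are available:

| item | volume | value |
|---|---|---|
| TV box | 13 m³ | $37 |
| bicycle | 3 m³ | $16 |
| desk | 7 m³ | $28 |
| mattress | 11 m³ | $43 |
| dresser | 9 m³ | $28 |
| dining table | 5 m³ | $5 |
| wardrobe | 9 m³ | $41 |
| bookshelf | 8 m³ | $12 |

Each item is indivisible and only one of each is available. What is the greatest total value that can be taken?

$59

Check high-value combinations within 15 m³:
- bicycle+mattress: volume 3+11=14, value 16+43=59
- bicycle+wardrobe: volume 3+9=12, value 16+41=57
- bicycle+desk+dining table: volume 3+7+5=15, value 16+28+5=49
- dining table+wardrobe: volume 5+9=14, value 5+41=46
- bicycle+desk: volume 3+7=10, value 16+28=44
Best: $59.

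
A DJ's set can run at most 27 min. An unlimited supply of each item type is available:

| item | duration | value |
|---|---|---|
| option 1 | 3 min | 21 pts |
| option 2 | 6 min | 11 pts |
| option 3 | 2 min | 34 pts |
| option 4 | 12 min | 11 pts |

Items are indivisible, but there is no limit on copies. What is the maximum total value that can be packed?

Best value-per-unit is option 3 at 34/2, and filling with it alone uses duration 13×2=26. No mix of the others beats 13×34 = 442.

442 pts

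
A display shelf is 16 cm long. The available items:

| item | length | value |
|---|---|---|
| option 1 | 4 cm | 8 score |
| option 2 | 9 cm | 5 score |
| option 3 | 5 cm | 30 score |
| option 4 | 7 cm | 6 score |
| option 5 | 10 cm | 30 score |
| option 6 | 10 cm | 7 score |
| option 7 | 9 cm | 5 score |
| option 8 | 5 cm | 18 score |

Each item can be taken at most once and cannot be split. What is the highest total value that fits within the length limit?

60 score

Check high-value combinations within 16 cm:
- option 3+option 5: length 5+10=15, value 30+30=60
- option 1+option 3+option 8: length 4+5+5=14, value 8+30+18=56
- option 3+option 8: length 5+5=10, value 30+18=48
- option 5+option 8: length 10+5=15, value 30+18=48
Best: 60 score.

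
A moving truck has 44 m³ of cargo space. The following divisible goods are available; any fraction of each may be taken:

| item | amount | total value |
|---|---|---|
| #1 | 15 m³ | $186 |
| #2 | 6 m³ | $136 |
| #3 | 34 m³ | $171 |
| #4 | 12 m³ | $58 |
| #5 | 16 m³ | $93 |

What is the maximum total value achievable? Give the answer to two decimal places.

Take in order of value per unit:
- #2 (136/6 per unit): all 6 → value 136, running total 136.00
- #1 (186/15 per unit): all 15 → value 186, running total 322.00
- #5 (93/16 per unit): all 16 → value 93, running total 415.00
- #3 (171/34 per unit): 7 of 34 → value 7×171/34 = 35.2059, running total 450.21
Total 450.21.

450.21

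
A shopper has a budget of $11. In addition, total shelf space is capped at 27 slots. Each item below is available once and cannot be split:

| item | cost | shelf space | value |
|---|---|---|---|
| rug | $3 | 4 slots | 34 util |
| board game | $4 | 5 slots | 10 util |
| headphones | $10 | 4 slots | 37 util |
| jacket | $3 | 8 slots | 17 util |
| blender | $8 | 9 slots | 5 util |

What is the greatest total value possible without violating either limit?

61 util

Feasible sets respecting both limits:
- rug+board game+jacket: cost 10, shelf space 17, value 61
- rug+jacket: cost 6, shelf space 12, value 51
- rug+board game: cost 7, shelf space 9, value 44
- rug+blender: cost 11, shelf space 13, value 39
Best: 61 util.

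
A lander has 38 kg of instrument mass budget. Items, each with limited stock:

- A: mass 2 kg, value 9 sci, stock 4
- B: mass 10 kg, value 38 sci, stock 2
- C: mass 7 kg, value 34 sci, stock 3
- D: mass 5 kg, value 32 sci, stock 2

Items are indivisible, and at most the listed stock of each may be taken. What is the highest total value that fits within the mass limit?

Top feasible selections:
- 3×A + 3×C + 2×D: mass 37, value 193
- 2×A + 1×B + 2×C + 2×D: mass 38, value 188
- 2×A + 3×C + 2×D: mass 35, value 184
Best: 193 sci.

193 sci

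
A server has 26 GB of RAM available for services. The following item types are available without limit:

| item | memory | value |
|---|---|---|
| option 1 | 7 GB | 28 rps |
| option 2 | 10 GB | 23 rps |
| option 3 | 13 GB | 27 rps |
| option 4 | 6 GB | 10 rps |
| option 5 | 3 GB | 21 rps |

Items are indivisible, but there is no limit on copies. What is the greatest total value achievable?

Best value-per-unit is option 5 at 21/3, and filling with it alone uses memory 8×3=24. No mix of the others beats 8×21 = 168.

168 rps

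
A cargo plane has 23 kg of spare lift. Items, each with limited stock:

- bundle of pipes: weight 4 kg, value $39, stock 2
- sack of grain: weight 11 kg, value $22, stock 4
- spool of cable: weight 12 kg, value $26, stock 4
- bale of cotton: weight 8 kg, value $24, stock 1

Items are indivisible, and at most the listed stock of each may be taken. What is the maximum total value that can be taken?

$104

Top feasible selections:
- 2×bundle of pipes + 1×spool of cable: weight 20, value 104
- 2×bundle of pipes + 1×bale of cotton: weight 16, value 102
- 2×bundle of pipes + 1×sack of grain: weight 19, value 100
Best: $104.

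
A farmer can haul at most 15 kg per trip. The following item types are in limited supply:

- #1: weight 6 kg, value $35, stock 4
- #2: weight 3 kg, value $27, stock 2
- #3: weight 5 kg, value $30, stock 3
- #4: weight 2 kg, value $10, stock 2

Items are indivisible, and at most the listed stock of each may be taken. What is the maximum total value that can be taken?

$104

Best selections within weight 15 and stock limits:
- 2×#2 + 1×#3 + 2×#4: weight 15, value 104
- 1×#1 + 2×#2 + 1×#4: weight 14, value 99
- 1×#2 + 2×#3 + 1×#4: weight 15, value 97
- 2×#1 + 1×#2: weight 15, value 97
Best: $104.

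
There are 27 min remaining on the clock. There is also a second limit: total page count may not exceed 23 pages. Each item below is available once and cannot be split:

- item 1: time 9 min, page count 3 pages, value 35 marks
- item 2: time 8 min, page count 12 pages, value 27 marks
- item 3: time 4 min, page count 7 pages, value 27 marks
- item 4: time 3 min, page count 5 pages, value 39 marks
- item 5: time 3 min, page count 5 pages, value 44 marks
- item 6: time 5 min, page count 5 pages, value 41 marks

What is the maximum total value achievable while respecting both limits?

159 marks

Feasible sets respecting both limits:
- item 1+item 4+item 5+item 6: time 20, page count 18, value 159
- item 3+item 4+item 5+item 6: time 15, page count 22, value 151
- item 1+item 3+item 5+item 6: time 21, page count 20, value 147
Best: 159 marks.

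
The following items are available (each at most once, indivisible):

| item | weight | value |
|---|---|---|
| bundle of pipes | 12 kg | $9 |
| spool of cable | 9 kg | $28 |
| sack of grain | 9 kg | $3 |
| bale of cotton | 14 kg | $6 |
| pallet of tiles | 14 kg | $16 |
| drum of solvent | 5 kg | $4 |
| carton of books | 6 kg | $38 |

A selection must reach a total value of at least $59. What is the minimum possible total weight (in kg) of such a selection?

15

Subsets with value ≥ 59, sorted by total weight:
- spool of cable+carton of books: weight 15, value 66
- spool of cable+drum of solvent+carton of books: weight 20, value 70
- spool of cable+sack of grain+carton of books: weight 24, value 69
Minimum weight: 15 kg.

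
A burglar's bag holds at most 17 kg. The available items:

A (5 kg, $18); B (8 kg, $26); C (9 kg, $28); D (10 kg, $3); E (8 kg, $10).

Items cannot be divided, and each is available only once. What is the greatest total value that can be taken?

Check high-value combinations within 17 kg:
- B+C: weight 8+9=17, value 26+28=54
- A+C: weight 5+9=14, value 18+28=46
- A+B: weight 5+8=13, value 18+26=44
- C+E: weight 9+8=17, value 28+10=38
Best: $54.

$54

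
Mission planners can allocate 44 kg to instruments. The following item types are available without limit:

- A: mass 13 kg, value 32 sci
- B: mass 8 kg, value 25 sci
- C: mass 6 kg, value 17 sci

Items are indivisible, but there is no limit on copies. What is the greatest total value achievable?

134 sci

Best value-per-unit is B at 25/8; filling with it alone gives 5×25 = 125.
Optimal mix: 4×B + 2×C → mass 44, value 134.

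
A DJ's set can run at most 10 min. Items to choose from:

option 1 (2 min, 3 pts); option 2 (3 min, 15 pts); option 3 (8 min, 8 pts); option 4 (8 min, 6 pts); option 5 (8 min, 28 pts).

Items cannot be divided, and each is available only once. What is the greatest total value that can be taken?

31 pts

Check high-value combinations within 10 min:
- option 1+option 5: duration 2+8=10, value 3+28=31
- option 5: duration 8, value 28
- option 1+option 2: duration 2+3=5, value 3+15=18
Best: 31 pts.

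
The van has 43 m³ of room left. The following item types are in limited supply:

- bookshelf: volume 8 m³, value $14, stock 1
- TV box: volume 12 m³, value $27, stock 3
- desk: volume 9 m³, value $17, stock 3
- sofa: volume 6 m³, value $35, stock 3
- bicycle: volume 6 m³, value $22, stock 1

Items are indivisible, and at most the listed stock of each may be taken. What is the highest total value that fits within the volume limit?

Best selections within volume 43 and stock limits:
- 2×desk + 3×sofa + 1×bicycle: volume 42, value 161
- 2×TV box + 3×sofa: volume 42, value 159
Best: $161.

$161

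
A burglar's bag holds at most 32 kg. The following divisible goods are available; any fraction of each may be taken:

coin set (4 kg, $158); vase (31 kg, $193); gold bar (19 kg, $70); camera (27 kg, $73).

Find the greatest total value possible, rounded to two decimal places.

332.32

Take in order of value per unit:
- coin set (158/4 per unit): all 4 → value 158, running total 158.00
- vase (193/31 per unit): 28 of 31 → value 28×193/31 = 174.3226, running total 332.32
Total 332.32.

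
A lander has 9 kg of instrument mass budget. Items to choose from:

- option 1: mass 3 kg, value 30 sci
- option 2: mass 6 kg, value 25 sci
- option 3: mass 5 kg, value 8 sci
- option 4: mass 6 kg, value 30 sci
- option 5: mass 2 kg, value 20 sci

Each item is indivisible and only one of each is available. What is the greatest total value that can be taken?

Check high-value combinations within 9 kg:
- option 1+option 4: mass 3+6=9, value 30+30=60
- option 1+option 2: mass 3+6=9, value 30+25=55
- option 1+option 5: mass 3+2=5, value 30+20=50
- option 4+option 5: mass 6+2=8, value 30+20=50
Best: 60 sci.

60 sci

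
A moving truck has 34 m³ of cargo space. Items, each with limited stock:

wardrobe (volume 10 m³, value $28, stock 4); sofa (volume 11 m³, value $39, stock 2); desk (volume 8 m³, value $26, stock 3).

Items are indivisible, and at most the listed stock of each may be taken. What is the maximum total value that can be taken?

Best selections within volume 34 and stock limits:
- 1×wardrobe + 2×sofa: volume 32, value 106
- 1×wardrobe + 3×desk: volume 34, value 106
Best: $106.

$106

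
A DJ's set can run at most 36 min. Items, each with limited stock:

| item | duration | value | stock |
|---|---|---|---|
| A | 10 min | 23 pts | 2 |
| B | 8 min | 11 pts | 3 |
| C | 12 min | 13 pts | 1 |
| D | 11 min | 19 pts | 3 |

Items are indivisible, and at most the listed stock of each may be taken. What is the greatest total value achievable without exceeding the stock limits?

68 pts

Top feasible selections:
- 2×A + 2×B: duration 36, value 68
- 2×A + 1×D: duration 31, value 65
- 1×A + 2×D: duration 32, value 61
Best: 68 pts.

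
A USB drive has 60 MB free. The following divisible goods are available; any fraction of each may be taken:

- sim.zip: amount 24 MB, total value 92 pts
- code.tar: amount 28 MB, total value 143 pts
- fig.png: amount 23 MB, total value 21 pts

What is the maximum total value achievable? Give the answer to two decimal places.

Take in order of value per unit:
- code.tar (143/28 per unit): all 28 → value 143, running total 143.00
- sim.zip (92/24 per unit): all 24 → value 92, running total 235.00
- fig.png (21/23 per unit): 8 of 23 → value 8×21/23 = 7.3043, running total 242.30
Total 242.30.

242.30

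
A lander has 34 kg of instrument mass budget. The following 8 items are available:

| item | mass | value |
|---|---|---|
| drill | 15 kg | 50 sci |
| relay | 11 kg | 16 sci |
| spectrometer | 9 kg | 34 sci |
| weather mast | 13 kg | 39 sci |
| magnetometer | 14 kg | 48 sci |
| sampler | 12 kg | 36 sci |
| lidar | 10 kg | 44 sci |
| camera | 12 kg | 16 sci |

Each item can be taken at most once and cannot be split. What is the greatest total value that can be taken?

Check high-value combinations within 34 kg:
- drill+spectrometer+lidar: mass 15+9+10=34, value 50+34+44=128
- spectrometer+magnetometer+lidar: mass 9+14+10=33, value 34+48+44=126
- spectrometer+weather mast+lidar: mass 9+13+10=32, value 34+39+44=117
Best: 128 sci.

128 sci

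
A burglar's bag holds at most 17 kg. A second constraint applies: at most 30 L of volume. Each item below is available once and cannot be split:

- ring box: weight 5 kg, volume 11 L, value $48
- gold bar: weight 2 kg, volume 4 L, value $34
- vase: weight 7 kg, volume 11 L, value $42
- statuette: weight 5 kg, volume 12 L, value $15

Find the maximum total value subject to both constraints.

$124

Feasible sets respecting both limits:
- ring box+gold bar+vase: weight 14, volume 26, value 124
- ring box+gold bar+statuette: weight 12, volume 27, value 97
- gold bar+vase+statuette: weight 14, volume 27, value 91
- ring box+vase: weight 12, volume 22, value 90
Best: $124.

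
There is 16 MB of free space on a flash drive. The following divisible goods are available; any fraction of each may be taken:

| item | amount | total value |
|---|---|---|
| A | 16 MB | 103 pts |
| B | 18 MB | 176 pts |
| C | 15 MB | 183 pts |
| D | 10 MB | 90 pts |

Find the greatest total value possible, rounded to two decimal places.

Take in order of value per unit:
- C (183/15 per unit): all 15 → value 183, running total 183.00
- B (176/18 per unit): 1 of 18 → value 1×176/18 = 9.7778, running total 192.78
Total 192.78.

192.78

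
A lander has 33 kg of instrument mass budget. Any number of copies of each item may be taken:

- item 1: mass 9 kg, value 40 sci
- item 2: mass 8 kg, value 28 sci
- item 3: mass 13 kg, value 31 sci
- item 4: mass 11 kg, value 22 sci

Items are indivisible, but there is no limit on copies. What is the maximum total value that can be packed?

124 sci

Best value-per-unit is item 1 at 40/9; filling with it alone gives 3×40 = 120.
Optimal mix: 1×item 1 + 3×item 2 → mass 33, value 124.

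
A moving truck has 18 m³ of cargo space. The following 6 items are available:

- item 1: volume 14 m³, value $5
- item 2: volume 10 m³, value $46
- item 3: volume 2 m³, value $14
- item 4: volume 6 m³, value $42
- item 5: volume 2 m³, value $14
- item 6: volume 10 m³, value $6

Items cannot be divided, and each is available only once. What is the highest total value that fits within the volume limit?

$102

Check high-value combinations within 18 m³:
- item 2+item 3+item 4: volume 10+2+6=18, value 46+14+42=102
- item 2+item 4+item 5: volume 10+6+2=18, value 46+42+14=102
- item 2+item 4: volume 10+6=16, value 46+42=88
- item 2+item 3+item 5: volume 10+2+2=14, value 46+14+14=74
Best: $102.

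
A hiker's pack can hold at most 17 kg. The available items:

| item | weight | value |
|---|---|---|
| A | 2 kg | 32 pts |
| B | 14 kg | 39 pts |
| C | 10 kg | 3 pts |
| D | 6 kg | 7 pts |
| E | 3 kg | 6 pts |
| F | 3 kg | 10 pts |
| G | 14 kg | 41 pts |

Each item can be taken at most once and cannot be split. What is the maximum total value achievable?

73 pts

Check high-value combinations within 17 kg:
- A+G: weight 2+14=16, value 32+41=73
- A+B: weight 2+14=16, value 32+39=71
- A+D+E+F: weight 2+6+3+3=14, value 32+7+6+10=55
Best: 73 pts.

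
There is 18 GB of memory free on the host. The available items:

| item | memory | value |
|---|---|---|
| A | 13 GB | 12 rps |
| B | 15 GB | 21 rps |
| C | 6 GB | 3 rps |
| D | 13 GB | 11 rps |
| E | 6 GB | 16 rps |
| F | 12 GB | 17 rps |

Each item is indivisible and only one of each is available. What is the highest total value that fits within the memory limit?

33 rps

Check high-value combinations within 18 GB:
- E+F: memory 6+12=18, value 16+17=33
- B: memory 15, value 21
- C+F: memory 6+12=18, value 3+17=20
- C+E: memory 6+6=12, value 3+16=19
Best: 33 rps.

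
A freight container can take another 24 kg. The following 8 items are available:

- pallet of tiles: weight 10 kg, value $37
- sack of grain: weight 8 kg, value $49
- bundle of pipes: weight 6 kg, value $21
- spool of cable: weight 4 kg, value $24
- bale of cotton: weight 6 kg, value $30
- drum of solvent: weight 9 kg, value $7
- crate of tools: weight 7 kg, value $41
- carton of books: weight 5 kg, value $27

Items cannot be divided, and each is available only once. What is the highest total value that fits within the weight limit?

Check high-value combinations within 24 kg:
- sack of grain+spool of cable+crate of tools+carton of books: weight 8+4+7+5=24, value 49+24+41+27=141
- sack of grain+spool of cable+bale of cotton+carton of books: weight 8+4+6+5=23, value 49+24+30+27=130
- sack of grain+bundle of pipes+spool of cable+bale of cotton: weight 8+6+4+6=24, value 49+21+24+30=124
- spool of cable+bale of cotton+crate of tools+carton of books: weight 4+6+7+5=22, value 24+30+41+27=122
- sack of grain+bundle of pipes+spool of cable+carton of books: weight 8+6+4+5=23, value 49+21+24+27=121
Best: $141.

$141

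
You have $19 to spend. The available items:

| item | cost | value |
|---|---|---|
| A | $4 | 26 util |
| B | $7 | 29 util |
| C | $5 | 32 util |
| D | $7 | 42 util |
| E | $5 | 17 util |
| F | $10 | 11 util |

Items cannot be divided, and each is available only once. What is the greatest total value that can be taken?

103 util

This is a 0/1 knapsack; check combinations near the capacity.
- B+C+D: cost 7+5+7=19, value 29+32+42=103
- A+C+D: cost 4+5+7=16, value 26+32+42=100
- A+B+D: cost 4+7+7=18, value 26+29+42=97
- C+D+E: cost 5+7+5=17, value 32+42+17=91
Best: 103 util.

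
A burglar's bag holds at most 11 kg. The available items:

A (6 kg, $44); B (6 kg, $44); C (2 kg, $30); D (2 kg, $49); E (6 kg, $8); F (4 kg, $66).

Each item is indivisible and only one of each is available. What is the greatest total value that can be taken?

$145

This is a 0/1 knapsack; check combinations near the capacity.
- C+D+F: weight 2+2+4=8, value 30+49+66=145
- A+C+D: weight 6+2+2=10, value 44+30+49=123
- B+C+D: weight 6+2+2=10, value 44+30+49=123
- D+F: weight 2+4=6, value 49+66=115
- A+F: weight 6+4=10, value 44+66=110
Best: $145.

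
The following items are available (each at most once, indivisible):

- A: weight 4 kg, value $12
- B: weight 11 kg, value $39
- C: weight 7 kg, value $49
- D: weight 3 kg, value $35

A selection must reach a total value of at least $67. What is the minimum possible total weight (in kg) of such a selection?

10

Subsets with value ≥ 67, sorted by total weight:
- C+D: weight 10, value 84
- A+C+D: weight 14, value 96
- B+D: weight 14, value 74
Minimum weight: 10 kg.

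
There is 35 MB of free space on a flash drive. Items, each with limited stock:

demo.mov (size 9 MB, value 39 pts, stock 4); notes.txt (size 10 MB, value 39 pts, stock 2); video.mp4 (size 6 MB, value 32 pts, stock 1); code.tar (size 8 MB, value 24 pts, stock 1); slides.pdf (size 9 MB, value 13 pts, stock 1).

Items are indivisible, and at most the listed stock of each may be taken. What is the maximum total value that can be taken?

149 pts

Top feasible selections:
- 3×demo.mov + 1×video.mp4: size 33, value 149
- 2×demo.mov + 1×notes.txt + 1×video.mp4: size 34, value 149
Best: 149 pts.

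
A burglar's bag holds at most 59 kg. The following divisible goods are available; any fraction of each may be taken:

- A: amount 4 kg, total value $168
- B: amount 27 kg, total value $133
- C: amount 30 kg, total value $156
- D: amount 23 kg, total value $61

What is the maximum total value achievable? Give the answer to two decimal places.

447.15

Take in order of value per unit:
- A (168/4 per unit): all 4 → value 168, running total 168.00
- C (156/30 per unit): all 30 → value 156, running total 324.00
- B (133/27 per unit): 25 of 27 → value 25×133/27 = 123.1481, running total 447.15
Total 447.15.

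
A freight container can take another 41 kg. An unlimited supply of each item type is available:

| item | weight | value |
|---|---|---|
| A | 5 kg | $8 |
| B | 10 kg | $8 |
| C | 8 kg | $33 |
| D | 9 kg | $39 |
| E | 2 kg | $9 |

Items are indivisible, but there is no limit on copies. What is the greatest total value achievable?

$183

Best value-per-unit is E at 9/2; filling with it alone gives 20×9 = 180.
Optimal mix: 1×D + 16×E → weight 41, value 183.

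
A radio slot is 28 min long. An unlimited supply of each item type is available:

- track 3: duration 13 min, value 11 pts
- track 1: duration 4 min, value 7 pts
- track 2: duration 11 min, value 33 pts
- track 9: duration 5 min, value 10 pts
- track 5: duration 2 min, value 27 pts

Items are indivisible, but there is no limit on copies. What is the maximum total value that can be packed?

378 pts

Best value-per-unit is track 5 at 27/2, and filling with it alone uses duration 14×2=28. No mix of the others beats 14×27 = 378.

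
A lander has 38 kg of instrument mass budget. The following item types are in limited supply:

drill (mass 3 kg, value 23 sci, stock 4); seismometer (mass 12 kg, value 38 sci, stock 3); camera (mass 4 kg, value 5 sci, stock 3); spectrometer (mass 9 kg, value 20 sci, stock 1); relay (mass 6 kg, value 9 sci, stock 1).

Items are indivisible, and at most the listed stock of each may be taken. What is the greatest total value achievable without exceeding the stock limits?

168 sci

Top feasible selections:
- 4×drill + 2×seismometer: mass 36, value 168
- 4×drill + 1×seismometer + 1×camera + 1×spectrometer: mass 37, value 155
Best: 168 sci.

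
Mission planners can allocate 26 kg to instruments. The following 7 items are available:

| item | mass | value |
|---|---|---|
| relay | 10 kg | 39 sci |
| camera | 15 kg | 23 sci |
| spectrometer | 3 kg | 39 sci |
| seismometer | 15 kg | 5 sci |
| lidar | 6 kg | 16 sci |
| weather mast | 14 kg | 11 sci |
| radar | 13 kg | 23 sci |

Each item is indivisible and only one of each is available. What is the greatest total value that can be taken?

101 sci

This is a 0/1 knapsack; check combinations near the capacity.
- relay+spectrometer+radar: mass 10+3+13=26, value 39+39+23=101
- relay+spectrometer+lidar: mass 10+3+6=19, value 39+39+16=94
- relay+spectrometer: mass 10+3=13, value 39+39=78
- spectrometer+lidar+radar: mass 3+6+13=22, value 39+16+23=78
Best: 101 sci.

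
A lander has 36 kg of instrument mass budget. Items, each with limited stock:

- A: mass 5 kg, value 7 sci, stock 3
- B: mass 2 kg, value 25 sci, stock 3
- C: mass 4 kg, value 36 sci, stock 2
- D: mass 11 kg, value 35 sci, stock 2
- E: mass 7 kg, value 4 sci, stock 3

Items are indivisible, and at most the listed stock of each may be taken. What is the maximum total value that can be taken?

Top feasible selections:
- 3×B + 2×C + 2×D: mass 36, value 217
- 2×A + 3×B + 2×C + 1×D: mass 35, value 196
Best: 217 sci.

217 sci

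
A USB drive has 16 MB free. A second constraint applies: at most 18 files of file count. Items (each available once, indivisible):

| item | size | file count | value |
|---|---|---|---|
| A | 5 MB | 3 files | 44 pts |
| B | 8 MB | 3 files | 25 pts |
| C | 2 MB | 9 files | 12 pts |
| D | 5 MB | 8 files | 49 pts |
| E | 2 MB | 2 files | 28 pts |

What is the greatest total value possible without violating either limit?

121 pts

Feasible sets respecting both limits:
- A+D+E: size 12, file count 13, value 121
- B+D+E: size 15, file count 13, value 102
- A+B+E: size 15, file count 8, value 97
- A+D: size 10, file count 11, value 93
Best: 121 pts.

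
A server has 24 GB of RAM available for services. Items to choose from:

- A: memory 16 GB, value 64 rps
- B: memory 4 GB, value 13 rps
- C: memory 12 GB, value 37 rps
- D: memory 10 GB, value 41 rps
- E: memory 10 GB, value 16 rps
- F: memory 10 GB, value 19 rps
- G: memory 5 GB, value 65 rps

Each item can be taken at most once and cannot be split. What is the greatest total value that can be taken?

129 rps

This is a 0/1 knapsack; check combinations near the capacity.
- A+G: memory 16+5=21, value 64+65=129
- B+D+G: memory 4+10+5=19, value 13+41+65=119
- B+C+G: memory 4+12+5=21, value 13+37+65=115
- D+G: memory 10+5=15, value 41+65=106
Best: 129 rps.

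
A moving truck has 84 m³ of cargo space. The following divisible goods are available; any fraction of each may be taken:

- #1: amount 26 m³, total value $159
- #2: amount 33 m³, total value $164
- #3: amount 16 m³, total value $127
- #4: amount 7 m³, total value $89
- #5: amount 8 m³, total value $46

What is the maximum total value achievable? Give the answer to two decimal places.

Take in order of value per unit:
- #4 (89/7 per unit): all 7 → value 89, running total 89.00
- #3 (127/16 per unit): all 16 → value 127, running total 216.00
- #1 (159/26 per unit): all 26 → value 159, running total 375.00
- #5 (46/8 per unit): all 8 → value 46, running total 421.00
- #2 (164/33 per unit): 27 of 33 → value 27×164/33 = 134.1818, running total 555.18
Total 555.18.

555.18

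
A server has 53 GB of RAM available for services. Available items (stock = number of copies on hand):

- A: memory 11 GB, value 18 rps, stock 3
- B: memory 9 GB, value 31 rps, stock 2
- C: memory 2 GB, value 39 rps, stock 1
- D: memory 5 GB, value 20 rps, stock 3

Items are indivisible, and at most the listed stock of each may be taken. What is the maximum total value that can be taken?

179 rps

Top feasible selections:
- 1×A + 2×B + 1×C + 3×D: memory 46, value 179
- 2×A + 2×B + 1×C + 2×D: memory 52, value 177
- 2×A + 1×B + 1×C + 3×D: memory 48, value 166
Best: 179 rps.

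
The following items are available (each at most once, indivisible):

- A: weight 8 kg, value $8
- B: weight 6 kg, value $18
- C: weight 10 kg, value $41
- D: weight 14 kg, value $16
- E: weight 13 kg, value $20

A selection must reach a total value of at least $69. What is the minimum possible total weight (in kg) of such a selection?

29

Subsets with value ≥ 69, sorted by total weight:
- B+C+E: weight 29, value 79
- B+C+D: weight 30, value 75
- A+C+E: weight 31, value 69
Minimum weight: 29 kg.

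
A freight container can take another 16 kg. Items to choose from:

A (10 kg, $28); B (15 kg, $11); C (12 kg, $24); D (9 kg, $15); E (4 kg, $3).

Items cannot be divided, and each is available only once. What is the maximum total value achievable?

This is a 0/1 knapsack; check combinations near the capacity.
- A+E: weight 10+4=14, value 28+3=31
- A: weight 10, value 28
- C+E: weight 12+4=16, value 24+3=27
- C: weight 12, value 24
- D+E: weight 9+4=13, value 15+3=18
Best: $31.

$31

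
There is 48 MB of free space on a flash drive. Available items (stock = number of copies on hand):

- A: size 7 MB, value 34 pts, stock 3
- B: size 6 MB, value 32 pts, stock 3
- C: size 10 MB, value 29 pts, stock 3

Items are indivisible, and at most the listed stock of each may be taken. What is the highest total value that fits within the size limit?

198 pts

Top feasible selections:
- 3×A + 3×B: size 39, value 198
- 3×A + 2×B + 1×C: size 43, value 195
- 2×A + 3×B + 1×C: size 42, value 193
- 3×A + 1×B + 2×C: size 47, value 192
Best: 198 pts.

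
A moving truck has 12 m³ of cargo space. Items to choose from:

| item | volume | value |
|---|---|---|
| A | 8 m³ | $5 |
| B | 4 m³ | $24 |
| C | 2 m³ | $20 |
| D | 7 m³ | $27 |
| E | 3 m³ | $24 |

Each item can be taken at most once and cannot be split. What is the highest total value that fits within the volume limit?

$71

Check high-value combinations within 12 m³:
- C+D+E: volume 2+7+3=12, value 20+27+24=71
- B+C+E: volume 4+2+3=9, value 24+20+24=68
- D+E: volume 7+3=10, value 27+24=51
Best: $71.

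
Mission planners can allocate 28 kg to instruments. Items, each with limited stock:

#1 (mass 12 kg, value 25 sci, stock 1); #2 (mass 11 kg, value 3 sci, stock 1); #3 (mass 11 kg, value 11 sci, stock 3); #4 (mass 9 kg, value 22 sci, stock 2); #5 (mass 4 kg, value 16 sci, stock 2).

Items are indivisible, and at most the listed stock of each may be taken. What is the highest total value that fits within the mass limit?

Top feasible selections:
- 2×#4 + 2×#5: mass 26, value 76
- 1×#3 + 1×#4 + 2×#5: mass 28, value 65
Best: 76 sci.

76 sci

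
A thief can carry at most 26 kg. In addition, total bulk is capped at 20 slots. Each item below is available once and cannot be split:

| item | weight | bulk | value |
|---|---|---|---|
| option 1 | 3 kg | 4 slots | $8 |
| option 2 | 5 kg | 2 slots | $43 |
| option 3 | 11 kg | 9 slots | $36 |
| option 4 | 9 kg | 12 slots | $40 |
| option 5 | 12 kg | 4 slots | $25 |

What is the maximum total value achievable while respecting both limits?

Feasible sets respecting both limits:
- option 2+option 4+option 5: weight 26, bulk 18, value 108
- option 1+option 2+option 4: weight 17, bulk 18, value 91
- option 1+option 2+option 3: weight 19, bulk 15, value 87
- option 2+option 4: weight 14, bulk 14, value 83
Best: $108.

$108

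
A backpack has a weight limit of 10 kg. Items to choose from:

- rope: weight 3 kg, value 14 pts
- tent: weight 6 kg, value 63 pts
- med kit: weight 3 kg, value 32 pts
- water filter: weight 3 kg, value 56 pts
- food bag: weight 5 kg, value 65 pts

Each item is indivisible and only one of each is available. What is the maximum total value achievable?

121 pts

Check high-value combinations within 10 kg:
- water filter+food bag: weight 3+5=8, value 56+65=121
- tent+water filter: weight 6+3=9, value 63+56=119
- rope+med kit+water filter: weight 3+3+3=9, value 14+32+56=102
- med kit+food bag: weight 3+5=8, value 32+65=97
Best: 121 pts.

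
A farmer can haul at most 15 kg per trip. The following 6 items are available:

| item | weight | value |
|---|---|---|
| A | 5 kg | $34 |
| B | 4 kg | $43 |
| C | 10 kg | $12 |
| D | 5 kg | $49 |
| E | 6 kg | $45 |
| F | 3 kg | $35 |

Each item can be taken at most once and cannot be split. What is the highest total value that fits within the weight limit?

Check high-value combinations within 15 kg:
- B+D+E: weight 4+5+6=15, value 43+49+45=137
- D+E+F: weight 5+6+3=14, value 49+45+35=129
- B+D+F: weight 4+5+3=12, value 43+49+35=127
- A+B+D: weight 5+4+5=14, value 34+43+49=126
Best: $137.

$137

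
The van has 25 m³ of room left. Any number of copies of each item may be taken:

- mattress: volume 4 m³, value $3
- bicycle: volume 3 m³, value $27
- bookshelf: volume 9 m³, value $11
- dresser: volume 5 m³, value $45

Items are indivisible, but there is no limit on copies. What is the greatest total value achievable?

$225

Best value-per-unit is bicycle at 27/3; filling with it alone gives 8×27 = 216.
Optimal mix: 5×bicycle + 2×dresser → volume 25, value 225.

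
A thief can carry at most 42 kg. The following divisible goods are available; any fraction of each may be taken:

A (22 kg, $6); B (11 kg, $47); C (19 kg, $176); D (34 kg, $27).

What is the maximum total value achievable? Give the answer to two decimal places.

232.53

Take in order of value per unit:
- C (176/19 per unit): all 19 → value 176, running total 176.00
- B (47/11 per unit): all 11 → value 47, running total 223.00
- D (27/34 per unit): 12 of 34 → value 12×27/34 = 9.5294, running total 232.53
Total 232.53.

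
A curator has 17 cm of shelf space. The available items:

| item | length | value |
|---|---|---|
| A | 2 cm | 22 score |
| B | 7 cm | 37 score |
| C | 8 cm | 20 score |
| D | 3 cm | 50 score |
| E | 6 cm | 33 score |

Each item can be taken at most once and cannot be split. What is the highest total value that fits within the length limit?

Check high-value combinations within 17 cm:
- B+D+E: length 7+3+6=16, value 37+50+33=120
- A+B+D: length 2+7+3=12, value 22+37+50=109
- A+D+E: length 2+3+6=11, value 22+50+33=105
Best: 120 score.

120 score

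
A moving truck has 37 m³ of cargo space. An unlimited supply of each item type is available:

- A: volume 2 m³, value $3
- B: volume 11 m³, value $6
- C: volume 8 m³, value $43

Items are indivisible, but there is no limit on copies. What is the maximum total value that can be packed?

Best value-per-unit is C at 43/8; filling with it alone gives 4×43 = 172.
Optimal mix: 2×A + 4×C → volume 36, value 178.

$178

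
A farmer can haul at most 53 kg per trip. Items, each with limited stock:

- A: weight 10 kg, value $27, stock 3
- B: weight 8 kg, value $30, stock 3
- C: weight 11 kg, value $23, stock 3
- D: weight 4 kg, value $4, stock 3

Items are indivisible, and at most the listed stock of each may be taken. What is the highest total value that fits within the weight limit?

$152

Best selections within weight 53 and stock limits:
- 2×A + 3×B + 2×D: weight 52, value 152
- 2×A + 3×B + 1×D: weight 48, value 148
Best: $152.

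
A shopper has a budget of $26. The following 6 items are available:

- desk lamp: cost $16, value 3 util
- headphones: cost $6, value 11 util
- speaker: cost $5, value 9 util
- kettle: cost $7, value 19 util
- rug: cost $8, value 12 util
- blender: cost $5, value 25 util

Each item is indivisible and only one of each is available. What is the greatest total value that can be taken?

67 util

Check high-value combinations within $26:
- headphones+kettle+rug+blender: cost 6+7+8+5=26, value 11+19+12+25=67
- speaker+kettle+rug+blender: cost 5+7+8+5=25, value 9+19+12+25=65
- headphones+speaker+kettle+blender: cost 6+5+7+5=23, value 11+9+19+25=64
Best: 67 util.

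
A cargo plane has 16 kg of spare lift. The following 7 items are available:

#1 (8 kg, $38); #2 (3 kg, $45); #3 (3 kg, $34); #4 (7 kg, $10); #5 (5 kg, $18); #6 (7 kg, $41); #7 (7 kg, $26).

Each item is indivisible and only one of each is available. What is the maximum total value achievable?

This is a 0/1 knapsack; check combinations near the capacity.
- #2+#3+#6: weight 3+3+7=13, value 45+34+41=120
- #1+#2+#3: weight 8+3+3=14, value 38+45+34=117
- #2+#3+#7: weight 3+3+7=13, value 45+34+26=105
Best: $120.

$120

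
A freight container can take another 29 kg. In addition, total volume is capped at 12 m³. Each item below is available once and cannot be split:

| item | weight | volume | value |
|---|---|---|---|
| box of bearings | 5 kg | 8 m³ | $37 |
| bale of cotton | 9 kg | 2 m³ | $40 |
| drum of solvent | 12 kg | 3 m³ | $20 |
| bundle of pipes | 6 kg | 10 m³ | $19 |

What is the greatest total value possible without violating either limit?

Feasible sets respecting both limits:
- box of bearings+bale of cotton: weight 14, volume 10, value 77
- bale of cotton+drum of solvent: weight 21, volume 5, value 60
- bale of cotton+bundle of pipes: weight 15, volume 12, value 59
Best: $77.

$77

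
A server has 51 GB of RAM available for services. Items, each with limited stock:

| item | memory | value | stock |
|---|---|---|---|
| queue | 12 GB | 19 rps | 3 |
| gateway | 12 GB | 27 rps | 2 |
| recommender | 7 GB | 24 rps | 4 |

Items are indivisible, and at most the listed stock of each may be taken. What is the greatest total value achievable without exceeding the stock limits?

Top feasible selections:
- 2×gateway + 3×recommender: memory 45, value 126
- 1×gateway + 4×recommender: memory 40, value 123
Best: 126 rps.

126 rps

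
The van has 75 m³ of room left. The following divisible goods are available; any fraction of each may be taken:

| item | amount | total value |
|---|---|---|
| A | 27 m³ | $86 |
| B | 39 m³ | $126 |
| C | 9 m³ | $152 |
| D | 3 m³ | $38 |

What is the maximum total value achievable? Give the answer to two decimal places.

392.44

Take in order of value per unit:
- C (152/9 per unit): all 9 → value 152, running total 152.00
- D (38/3 per unit): all 3 → value 38, running total 190.00
- B (126/39 per unit): all 39 → value 126, running total 316.00
- A (86/27 per unit): 24 of 27 → value 24×86/27 = 76.4444, running total 392.44
Total 392.44.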